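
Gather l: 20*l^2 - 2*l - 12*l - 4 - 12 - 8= 20*l^2 - 14*l - 24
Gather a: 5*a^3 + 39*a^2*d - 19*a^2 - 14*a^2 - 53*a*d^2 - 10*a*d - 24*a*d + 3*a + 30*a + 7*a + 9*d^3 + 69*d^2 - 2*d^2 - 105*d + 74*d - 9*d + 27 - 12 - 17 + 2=5*a^3 + a^2*(39*d - 33) + a*(-53*d^2 - 34*d + 40) + 9*d^3 + 67*d^2 - 40*d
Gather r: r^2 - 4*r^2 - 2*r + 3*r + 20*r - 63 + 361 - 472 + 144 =-3*r^2 + 21*r - 30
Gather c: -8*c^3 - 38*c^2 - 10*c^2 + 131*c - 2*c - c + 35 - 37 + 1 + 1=-8*c^3 - 48*c^2 + 128*c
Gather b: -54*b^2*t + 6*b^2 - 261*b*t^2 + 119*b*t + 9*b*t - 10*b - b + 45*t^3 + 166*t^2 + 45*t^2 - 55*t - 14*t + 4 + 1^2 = b^2*(6 - 54*t) + b*(-261*t^2 + 128*t - 11) + 45*t^3 + 211*t^2 - 69*t + 5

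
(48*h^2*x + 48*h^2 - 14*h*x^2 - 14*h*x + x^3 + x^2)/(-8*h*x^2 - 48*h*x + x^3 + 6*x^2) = (-6*h*x - 6*h + x^2 + x)/(x*(x + 6))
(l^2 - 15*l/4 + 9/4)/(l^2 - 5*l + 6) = (l - 3/4)/(l - 2)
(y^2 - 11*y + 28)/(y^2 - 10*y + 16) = (y^2 - 11*y + 28)/(y^2 - 10*y + 16)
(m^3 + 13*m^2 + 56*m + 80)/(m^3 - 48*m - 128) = (m + 5)/(m - 8)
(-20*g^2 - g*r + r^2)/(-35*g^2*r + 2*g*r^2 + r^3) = (4*g + r)/(r*(7*g + r))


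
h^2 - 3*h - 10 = (h - 5)*(h + 2)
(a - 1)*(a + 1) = a^2 - 1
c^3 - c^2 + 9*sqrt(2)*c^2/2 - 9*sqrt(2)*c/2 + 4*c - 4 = (c - 1)*(c + sqrt(2)/2)*(c + 4*sqrt(2))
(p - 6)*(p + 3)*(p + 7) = p^3 + 4*p^2 - 39*p - 126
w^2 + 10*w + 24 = (w + 4)*(w + 6)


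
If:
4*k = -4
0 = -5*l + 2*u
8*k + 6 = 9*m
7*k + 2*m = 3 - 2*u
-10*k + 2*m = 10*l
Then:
No Solution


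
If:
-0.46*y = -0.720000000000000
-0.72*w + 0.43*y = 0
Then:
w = 0.93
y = 1.57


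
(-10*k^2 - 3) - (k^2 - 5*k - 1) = -11*k^2 + 5*k - 2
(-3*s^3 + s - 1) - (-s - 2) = -3*s^3 + 2*s + 1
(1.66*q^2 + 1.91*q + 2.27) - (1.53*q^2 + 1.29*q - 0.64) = 0.13*q^2 + 0.62*q + 2.91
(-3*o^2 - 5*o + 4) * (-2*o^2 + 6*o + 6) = 6*o^4 - 8*o^3 - 56*o^2 - 6*o + 24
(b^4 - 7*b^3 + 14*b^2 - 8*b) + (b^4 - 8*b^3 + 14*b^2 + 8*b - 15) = 2*b^4 - 15*b^3 + 28*b^2 - 15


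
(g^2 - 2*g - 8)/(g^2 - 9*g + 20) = (g + 2)/(g - 5)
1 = 1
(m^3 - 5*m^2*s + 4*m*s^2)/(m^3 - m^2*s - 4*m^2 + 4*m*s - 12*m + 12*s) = m*(m - 4*s)/(m^2 - 4*m - 12)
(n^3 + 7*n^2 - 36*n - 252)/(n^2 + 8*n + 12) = (n^2 + n - 42)/(n + 2)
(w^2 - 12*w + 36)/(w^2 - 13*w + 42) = (w - 6)/(w - 7)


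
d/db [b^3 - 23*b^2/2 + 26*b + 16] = 3*b^2 - 23*b + 26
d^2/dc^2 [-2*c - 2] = 0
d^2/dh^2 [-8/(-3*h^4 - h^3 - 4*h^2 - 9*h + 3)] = 16*(-(18*h^2 + 3*h + 4)*(3*h^4 + h^3 + 4*h^2 + 9*h - 3) + (12*h^3 + 3*h^2 + 8*h + 9)^2)/(3*h^4 + h^3 + 4*h^2 + 9*h - 3)^3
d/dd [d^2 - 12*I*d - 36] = 2*d - 12*I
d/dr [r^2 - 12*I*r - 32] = 2*r - 12*I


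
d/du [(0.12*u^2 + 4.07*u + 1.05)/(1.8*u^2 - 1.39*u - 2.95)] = (-7.4928*u^2 - 4.488*u - 10.547)/(3.24*u^4 - 5.004*u^3 - 8.6879*u^2 + 8.201*u + 8.7025)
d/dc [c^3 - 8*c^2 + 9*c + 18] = 3*c^2 - 16*c + 9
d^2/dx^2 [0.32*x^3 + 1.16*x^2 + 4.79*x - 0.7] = 1.92*x + 2.32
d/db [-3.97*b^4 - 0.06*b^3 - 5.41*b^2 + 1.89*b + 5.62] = -15.88*b^3 - 0.18*b^2 - 10.82*b + 1.89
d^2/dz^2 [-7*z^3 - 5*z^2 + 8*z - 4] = -42*z - 10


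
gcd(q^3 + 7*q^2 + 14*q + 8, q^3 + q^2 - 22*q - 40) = q^2 + 6*q + 8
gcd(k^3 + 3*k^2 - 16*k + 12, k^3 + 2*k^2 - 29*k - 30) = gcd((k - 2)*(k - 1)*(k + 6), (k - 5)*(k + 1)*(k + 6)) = k + 6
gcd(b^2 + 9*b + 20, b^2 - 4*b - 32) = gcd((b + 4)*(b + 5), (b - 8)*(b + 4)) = b + 4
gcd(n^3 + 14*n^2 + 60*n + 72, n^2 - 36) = n + 6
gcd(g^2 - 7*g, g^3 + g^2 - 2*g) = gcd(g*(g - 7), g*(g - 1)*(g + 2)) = g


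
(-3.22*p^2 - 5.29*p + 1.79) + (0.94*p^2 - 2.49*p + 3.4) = -2.28*p^2 - 7.78*p + 5.19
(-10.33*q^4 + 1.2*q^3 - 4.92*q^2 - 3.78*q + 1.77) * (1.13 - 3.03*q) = 31.2999*q^5 - 15.3089*q^4 + 16.2636*q^3 + 5.8938*q^2 - 9.6345*q + 2.0001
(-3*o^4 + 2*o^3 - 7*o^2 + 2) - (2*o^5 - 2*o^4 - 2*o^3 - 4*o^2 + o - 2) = -2*o^5 - o^4 + 4*o^3 - 3*o^2 - o + 4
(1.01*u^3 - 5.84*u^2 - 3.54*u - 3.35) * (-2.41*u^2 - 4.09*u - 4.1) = -2.4341*u^5 + 9.9435*u^4 + 28.276*u^3 + 46.4961*u^2 + 28.2155*u + 13.735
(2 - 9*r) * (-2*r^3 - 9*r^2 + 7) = 18*r^4 + 77*r^3 - 18*r^2 - 63*r + 14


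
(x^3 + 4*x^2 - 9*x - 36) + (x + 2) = x^3 + 4*x^2 - 8*x - 34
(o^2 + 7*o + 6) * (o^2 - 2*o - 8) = o^4 + 5*o^3 - 16*o^2 - 68*o - 48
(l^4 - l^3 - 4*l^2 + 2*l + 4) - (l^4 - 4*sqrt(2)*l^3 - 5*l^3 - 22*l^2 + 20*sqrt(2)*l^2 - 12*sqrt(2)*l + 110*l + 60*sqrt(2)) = 4*l^3 + 4*sqrt(2)*l^3 - 20*sqrt(2)*l^2 + 18*l^2 - 108*l + 12*sqrt(2)*l - 60*sqrt(2) + 4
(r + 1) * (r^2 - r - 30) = r^3 - 31*r - 30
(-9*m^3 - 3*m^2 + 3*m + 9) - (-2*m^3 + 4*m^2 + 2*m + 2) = -7*m^3 - 7*m^2 + m + 7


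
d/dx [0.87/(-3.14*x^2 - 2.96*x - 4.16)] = (5.4636*x + 2.5752)/(3.14*x^2 + 2.96*x + 4.16)^2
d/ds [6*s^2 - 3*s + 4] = 12*s - 3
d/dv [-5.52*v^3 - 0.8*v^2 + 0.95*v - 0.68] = -16.56*v^2 - 1.6*v + 0.95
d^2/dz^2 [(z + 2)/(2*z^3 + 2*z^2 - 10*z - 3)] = 4*(2*(z + 2)*(3*z^2 + 2*z - 5)^2 + (-3*z^2 - 2*z - (z + 2)*(3*z + 1) + 5)*(2*z^3 + 2*z^2 - 10*z - 3))/(2*z^3 + 2*z^2 - 10*z - 3)^3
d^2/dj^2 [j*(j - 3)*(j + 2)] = 6*j - 2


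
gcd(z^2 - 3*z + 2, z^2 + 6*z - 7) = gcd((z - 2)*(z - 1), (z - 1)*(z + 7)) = z - 1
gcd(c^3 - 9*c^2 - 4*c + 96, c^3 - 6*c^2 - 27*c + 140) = c - 4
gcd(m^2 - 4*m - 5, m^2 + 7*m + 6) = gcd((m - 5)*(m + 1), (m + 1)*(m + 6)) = m + 1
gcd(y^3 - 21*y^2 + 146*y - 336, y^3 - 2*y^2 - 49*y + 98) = y - 7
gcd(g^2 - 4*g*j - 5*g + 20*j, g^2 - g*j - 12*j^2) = g - 4*j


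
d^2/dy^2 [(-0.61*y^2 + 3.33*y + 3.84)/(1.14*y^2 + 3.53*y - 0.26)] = (13.56486*y^3 + 28.85796*y^2 + 98.63964*y + 104.00614)/(1.481544*y^6 + 13.762764*y^5 + 41.60259*y^4 + 37.709225*y^3 - 9.48831*y^2 + 0.715884*y - 0.017576)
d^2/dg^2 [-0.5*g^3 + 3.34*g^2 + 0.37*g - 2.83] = 6.68 - 3.0*g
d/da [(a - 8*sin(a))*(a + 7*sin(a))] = -a*cos(a) + 2*a - sin(a) - 56*sin(2*a)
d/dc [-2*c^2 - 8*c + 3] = -4*c - 8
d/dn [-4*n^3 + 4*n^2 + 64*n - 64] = -12*n^2 + 8*n + 64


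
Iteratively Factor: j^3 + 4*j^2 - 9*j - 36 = (j + 3)*(j^2 + j - 12) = (j - 3)*(j + 3)*(j + 4)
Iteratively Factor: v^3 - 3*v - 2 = (v - 2)*(v^2 + 2*v + 1) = (v - 2)*(v + 1)*(v + 1)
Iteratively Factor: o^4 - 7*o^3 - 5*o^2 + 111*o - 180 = (o - 5)*(o^3 - 2*o^2 - 15*o + 36) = (o - 5)*(o - 3)*(o^2 + o - 12) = (o - 5)*(o - 3)*(o + 4)*(o - 3)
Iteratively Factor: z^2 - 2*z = (z)*(z - 2)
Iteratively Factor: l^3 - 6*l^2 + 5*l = (l)*(l^2 - 6*l + 5) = l*(l - 1)*(l - 5)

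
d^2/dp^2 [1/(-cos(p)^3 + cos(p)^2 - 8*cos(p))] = ((-35*cos(p) + 8*cos(2*p) - 9*cos(3*p))*(cos(p)^2 - cos(p) + 8)*cos(p)/4 - 2*(3*cos(p)^2 - 2*cos(p) + 8)^2*sin(p)^2)/((cos(p)^2 - cos(p) + 8)^3*cos(p)^3)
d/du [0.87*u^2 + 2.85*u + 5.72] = 1.74*u + 2.85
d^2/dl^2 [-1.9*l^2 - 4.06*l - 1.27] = -3.80000000000000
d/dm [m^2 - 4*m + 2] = 2*m - 4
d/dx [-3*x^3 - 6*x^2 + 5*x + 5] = -9*x^2 - 12*x + 5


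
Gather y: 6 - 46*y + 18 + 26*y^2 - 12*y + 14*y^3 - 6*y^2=14*y^3 + 20*y^2 - 58*y + 24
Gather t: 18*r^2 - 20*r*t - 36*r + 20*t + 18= 18*r^2 - 36*r + t*(20 - 20*r) + 18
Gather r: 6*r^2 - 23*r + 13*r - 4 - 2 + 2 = 6*r^2 - 10*r - 4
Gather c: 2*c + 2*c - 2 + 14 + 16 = 4*c + 28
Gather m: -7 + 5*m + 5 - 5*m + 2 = 0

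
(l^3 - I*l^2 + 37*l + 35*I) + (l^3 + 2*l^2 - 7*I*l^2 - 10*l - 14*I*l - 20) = 2*l^3 + 2*l^2 - 8*I*l^2 + 27*l - 14*I*l - 20 + 35*I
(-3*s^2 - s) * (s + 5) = -3*s^3 - 16*s^2 - 5*s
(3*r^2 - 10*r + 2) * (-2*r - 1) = -6*r^3 + 17*r^2 + 6*r - 2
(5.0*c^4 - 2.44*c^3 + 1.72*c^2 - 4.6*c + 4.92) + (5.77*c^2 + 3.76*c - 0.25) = 5.0*c^4 - 2.44*c^3 + 7.49*c^2 - 0.84*c + 4.67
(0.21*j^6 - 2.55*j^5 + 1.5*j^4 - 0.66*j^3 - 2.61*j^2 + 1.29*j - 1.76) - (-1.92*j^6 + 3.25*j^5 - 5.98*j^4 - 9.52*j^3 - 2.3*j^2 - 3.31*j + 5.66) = 2.13*j^6 - 5.8*j^5 + 7.48*j^4 + 8.86*j^3 - 0.31*j^2 + 4.6*j - 7.42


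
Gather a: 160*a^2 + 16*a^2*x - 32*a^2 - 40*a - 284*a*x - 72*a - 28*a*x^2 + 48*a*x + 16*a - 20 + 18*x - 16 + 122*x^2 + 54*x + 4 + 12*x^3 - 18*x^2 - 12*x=a^2*(16*x + 128) + a*(-28*x^2 - 236*x - 96) + 12*x^3 + 104*x^2 + 60*x - 32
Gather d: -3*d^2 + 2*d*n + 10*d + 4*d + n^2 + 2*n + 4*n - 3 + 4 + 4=-3*d^2 + d*(2*n + 14) + n^2 + 6*n + 5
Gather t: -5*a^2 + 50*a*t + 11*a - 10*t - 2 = -5*a^2 + 11*a + t*(50*a - 10) - 2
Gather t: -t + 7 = 7 - t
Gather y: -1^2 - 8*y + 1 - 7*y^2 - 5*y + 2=-7*y^2 - 13*y + 2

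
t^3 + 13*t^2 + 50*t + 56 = (t + 2)*(t + 4)*(t + 7)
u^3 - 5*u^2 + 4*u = u*(u - 4)*(u - 1)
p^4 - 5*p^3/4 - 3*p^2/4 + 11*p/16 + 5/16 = (p - 5/4)*(p - 1)*(p + 1/2)^2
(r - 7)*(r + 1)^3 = r^4 - 4*r^3 - 18*r^2 - 20*r - 7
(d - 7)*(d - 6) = d^2 - 13*d + 42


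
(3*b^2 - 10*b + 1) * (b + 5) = 3*b^3 + 5*b^2 - 49*b + 5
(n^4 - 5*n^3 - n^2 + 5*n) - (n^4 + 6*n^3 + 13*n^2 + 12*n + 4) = -11*n^3 - 14*n^2 - 7*n - 4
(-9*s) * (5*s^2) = -45*s^3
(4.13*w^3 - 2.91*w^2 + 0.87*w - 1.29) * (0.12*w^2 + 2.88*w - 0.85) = 0.4956*w^5 + 11.5452*w^4 - 11.7869*w^3 + 4.8243*w^2 - 4.4547*w + 1.0965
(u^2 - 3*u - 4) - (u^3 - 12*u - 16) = -u^3 + u^2 + 9*u + 12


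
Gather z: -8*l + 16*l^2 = 16*l^2 - 8*l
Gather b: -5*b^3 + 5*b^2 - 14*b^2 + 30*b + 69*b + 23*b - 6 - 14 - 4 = -5*b^3 - 9*b^2 + 122*b - 24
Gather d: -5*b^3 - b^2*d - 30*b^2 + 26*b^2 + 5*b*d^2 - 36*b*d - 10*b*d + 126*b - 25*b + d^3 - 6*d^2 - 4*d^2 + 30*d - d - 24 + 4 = -5*b^3 - 4*b^2 + 101*b + d^3 + d^2*(5*b - 10) + d*(-b^2 - 46*b + 29) - 20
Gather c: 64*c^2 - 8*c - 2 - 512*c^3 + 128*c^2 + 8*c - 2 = -512*c^3 + 192*c^2 - 4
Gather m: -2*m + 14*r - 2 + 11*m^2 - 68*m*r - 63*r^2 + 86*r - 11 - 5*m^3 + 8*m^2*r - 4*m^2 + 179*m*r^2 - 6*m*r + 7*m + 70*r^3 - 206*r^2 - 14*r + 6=-5*m^3 + m^2*(8*r + 7) + m*(179*r^2 - 74*r + 5) + 70*r^3 - 269*r^2 + 86*r - 7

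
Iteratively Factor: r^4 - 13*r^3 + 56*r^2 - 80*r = (r)*(r^3 - 13*r^2 + 56*r - 80) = r*(r - 4)*(r^2 - 9*r + 20) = r*(r - 5)*(r - 4)*(r - 4)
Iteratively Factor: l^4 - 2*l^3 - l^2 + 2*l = (l - 2)*(l^3 - l) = (l - 2)*(l + 1)*(l^2 - l) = l*(l - 2)*(l + 1)*(l - 1)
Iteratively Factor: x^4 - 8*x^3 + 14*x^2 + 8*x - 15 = (x - 1)*(x^3 - 7*x^2 + 7*x + 15) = (x - 1)*(x + 1)*(x^2 - 8*x + 15) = (x - 5)*(x - 1)*(x + 1)*(x - 3)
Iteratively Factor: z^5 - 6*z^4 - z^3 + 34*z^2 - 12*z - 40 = (z + 2)*(z^4 - 8*z^3 + 15*z^2 + 4*z - 20) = (z + 1)*(z + 2)*(z^3 - 9*z^2 + 24*z - 20) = (z - 2)*(z + 1)*(z + 2)*(z^2 - 7*z + 10) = (z - 5)*(z - 2)*(z + 1)*(z + 2)*(z - 2)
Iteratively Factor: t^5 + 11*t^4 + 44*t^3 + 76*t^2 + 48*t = (t + 2)*(t^4 + 9*t^3 + 26*t^2 + 24*t) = (t + 2)*(t + 4)*(t^3 + 5*t^2 + 6*t) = (t + 2)*(t + 3)*(t + 4)*(t^2 + 2*t) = (t + 2)^2*(t + 3)*(t + 4)*(t)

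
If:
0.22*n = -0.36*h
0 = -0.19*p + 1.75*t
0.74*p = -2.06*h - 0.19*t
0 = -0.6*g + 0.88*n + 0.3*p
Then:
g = 12.7673479816045*t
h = -3.40086867654573*t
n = 5.56505783434756*t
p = 9.21052631578947*t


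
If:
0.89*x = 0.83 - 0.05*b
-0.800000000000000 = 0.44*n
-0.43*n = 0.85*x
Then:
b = 0.23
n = -1.82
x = 0.92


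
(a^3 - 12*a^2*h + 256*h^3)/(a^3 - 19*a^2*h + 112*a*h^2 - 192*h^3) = (a + 4*h)/(a - 3*h)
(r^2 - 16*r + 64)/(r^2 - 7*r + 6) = (r^2 - 16*r + 64)/(r^2 - 7*r + 6)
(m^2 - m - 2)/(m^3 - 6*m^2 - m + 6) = (m - 2)/(m^2 - 7*m + 6)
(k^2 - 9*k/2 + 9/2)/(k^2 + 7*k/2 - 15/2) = (k - 3)/(k + 5)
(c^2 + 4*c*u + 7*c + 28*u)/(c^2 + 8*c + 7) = (c + 4*u)/(c + 1)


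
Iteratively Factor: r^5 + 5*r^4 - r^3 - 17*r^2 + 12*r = (r - 1)*(r^4 + 6*r^3 + 5*r^2 - 12*r) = (r - 1)*(r + 3)*(r^3 + 3*r^2 - 4*r) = r*(r - 1)*(r + 3)*(r^2 + 3*r - 4) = r*(r - 1)^2*(r + 3)*(r + 4)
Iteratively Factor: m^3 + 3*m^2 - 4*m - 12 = (m - 2)*(m^2 + 5*m + 6) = (m - 2)*(m + 3)*(m + 2)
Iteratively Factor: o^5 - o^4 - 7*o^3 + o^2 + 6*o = (o)*(o^4 - o^3 - 7*o^2 + o + 6) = o*(o - 3)*(o^3 + 2*o^2 - o - 2) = o*(o - 3)*(o + 2)*(o^2 - 1) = o*(o - 3)*(o + 1)*(o + 2)*(o - 1)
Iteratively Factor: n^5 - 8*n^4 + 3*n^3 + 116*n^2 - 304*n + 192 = (n - 4)*(n^4 - 4*n^3 - 13*n^2 + 64*n - 48) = (n - 4)*(n + 4)*(n^3 - 8*n^2 + 19*n - 12) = (n - 4)*(n - 1)*(n + 4)*(n^2 - 7*n + 12) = (n - 4)^2*(n - 1)*(n + 4)*(n - 3)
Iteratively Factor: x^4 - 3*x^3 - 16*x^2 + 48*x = (x)*(x^3 - 3*x^2 - 16*x + 48) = x*(x + 4)*(x^2 - 7*x + 12) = x*(x - 3)*(x + 4)*(x - 4)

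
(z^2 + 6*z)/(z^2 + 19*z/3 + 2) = 3*z/(3*z + 1)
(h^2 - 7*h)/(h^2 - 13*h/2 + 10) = 2*h*(h - 7)/(2*h^2 - 13*h + 20)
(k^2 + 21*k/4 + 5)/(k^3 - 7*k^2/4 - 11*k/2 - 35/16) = 4*(k + 4)/(4*k^2 - 12*k - 7)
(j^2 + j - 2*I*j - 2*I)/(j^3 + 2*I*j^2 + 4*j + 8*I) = (j + 1)/(j^2 + 4*I*j - 4)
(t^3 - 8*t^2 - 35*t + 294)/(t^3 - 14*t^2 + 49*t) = (t + 6)/t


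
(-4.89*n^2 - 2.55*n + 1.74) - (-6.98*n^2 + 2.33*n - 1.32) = 2.09*n^2 - 4.88*n + 3.06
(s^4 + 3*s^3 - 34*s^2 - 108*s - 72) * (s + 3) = s^5 + 6*s^4 - 25*s^3 - 210*s^2 - 396*s - 216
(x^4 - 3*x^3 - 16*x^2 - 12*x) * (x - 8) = x^5 - 11*x^4 + 8*x^3 + 116*x^2 + 96*x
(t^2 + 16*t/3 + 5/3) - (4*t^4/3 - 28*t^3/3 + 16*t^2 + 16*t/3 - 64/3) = -4*t^4/3 + 28*t^3/3 - 15*t^2 + 23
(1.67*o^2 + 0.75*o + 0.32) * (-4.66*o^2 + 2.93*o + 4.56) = -7.7822*o^4 + 1.3981*o^3 + 8.3215*o^2 + 4.3576*o + 1.4592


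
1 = 1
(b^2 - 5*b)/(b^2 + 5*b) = (b - 5)/(b + 5)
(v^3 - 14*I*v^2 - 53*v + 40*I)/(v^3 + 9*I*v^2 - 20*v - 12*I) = (v^3 - 14*I*v^2 - 53*v + 40*I)/(v^3 + 9*I*v^2 - 20*v - 12*I)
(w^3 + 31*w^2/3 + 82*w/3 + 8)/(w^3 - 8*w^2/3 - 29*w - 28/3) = (w + 6)/(w - 7)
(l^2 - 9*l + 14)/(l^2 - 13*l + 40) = (l^2 - 9*l + 14)/(l^2 - 13*l + 40)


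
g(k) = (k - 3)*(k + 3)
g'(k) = 2*k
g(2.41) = -3.19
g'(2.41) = 4.82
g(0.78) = -8.39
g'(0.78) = 1.56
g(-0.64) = -8.59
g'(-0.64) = -1.28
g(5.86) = 25.34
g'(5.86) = 11.72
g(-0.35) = -8.88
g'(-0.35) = -0.70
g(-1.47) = -6.84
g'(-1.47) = -2.94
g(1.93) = -5.28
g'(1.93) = 3.86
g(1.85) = -5.58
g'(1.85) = 3.70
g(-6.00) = 27.00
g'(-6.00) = -12.00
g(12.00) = 135.00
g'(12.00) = 24.00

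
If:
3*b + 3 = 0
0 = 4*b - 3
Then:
No Solution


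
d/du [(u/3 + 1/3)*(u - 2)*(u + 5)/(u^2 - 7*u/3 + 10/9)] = 3*(9*u^4 - 42*u^3 + 9*u^2 + 260*u - 280)/(81*u^4 - 378*u^3 + 621*u^2 - 420*u + 100)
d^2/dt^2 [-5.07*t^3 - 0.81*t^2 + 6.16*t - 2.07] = -30.42*t - 1.62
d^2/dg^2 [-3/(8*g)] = -3/(4*g^3)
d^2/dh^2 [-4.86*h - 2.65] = 0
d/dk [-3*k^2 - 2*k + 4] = -6*k - 2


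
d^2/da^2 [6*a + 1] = 0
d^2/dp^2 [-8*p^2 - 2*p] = -16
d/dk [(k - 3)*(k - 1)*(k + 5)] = 3*k^2 + 2*k - 17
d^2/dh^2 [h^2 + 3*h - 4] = 2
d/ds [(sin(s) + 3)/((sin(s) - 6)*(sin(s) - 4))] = (-6*sin(s) + cos(s)^2 + 53)*cos(s)/((sin(s) - 6)^2*(sin(s) - 4)^2)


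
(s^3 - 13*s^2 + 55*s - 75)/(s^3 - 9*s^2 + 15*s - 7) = (s^3 - 13*s^2 + 55*s - 75)/(s^3 - 9*s^2 + 15*s - 7)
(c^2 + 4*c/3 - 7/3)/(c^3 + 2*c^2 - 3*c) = (c + 7/3)/(c*(c + 3))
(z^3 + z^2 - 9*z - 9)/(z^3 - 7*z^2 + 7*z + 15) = (z + 3)/(z - 5)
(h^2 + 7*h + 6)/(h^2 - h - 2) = (h + 6)/(h - 2)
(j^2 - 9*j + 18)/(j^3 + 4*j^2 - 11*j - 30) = (j - 6)/(j^2 + 7*j + 10)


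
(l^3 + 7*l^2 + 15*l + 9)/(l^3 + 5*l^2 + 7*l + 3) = (l + 3)/(l + 1)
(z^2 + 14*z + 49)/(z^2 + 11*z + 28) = (z + 7)/(z + 4)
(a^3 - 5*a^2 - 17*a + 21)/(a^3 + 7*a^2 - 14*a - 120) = (a^3 - 5*a^2 - 17*a + 21)/(a^3 + 7*a^2 - 14*a - 120)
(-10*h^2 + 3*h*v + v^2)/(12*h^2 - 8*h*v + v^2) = (5*h + v)/(-6*h + v)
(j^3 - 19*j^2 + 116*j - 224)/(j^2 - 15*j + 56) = j - 4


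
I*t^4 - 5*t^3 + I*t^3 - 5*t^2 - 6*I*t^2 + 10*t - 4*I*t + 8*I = (t + 2)*(t + I)*(t + 4*I)*(I*t - I)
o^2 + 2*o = o*(o + 2)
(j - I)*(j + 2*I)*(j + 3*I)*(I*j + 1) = I*j^4 - 3*j^3 + 3*I*j^2 - 7*j + 6*I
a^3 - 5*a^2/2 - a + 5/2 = (a - 5/2)*(a - 1)*(a + 1)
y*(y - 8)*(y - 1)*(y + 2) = y^4 - 7*y^3 - 10*y^2 + 16*y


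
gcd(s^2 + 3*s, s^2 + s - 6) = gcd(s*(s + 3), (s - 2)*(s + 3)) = s + 3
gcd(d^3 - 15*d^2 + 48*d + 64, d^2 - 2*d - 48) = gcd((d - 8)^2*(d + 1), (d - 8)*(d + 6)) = d - 8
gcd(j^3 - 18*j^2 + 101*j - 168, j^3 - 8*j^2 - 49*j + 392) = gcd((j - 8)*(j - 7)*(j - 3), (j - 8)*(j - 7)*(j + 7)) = j^2 - 15*j + 56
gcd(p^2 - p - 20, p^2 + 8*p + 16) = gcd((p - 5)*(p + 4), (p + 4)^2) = p + 4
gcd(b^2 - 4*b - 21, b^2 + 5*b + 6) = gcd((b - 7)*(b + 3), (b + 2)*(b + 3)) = b + 3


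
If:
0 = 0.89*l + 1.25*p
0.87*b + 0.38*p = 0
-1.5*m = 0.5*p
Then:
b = -0.436781609195402*p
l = -1.40449438202247*p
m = -0.333333333333333*p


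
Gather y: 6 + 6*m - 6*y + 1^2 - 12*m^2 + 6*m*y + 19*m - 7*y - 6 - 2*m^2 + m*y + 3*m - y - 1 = -14*m^2 + 28*m + y*(7*m - 14)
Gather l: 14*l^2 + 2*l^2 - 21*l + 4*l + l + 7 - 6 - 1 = 16*l^2 - 16*l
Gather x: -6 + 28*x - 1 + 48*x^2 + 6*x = 48*x^2 + 34*x - 7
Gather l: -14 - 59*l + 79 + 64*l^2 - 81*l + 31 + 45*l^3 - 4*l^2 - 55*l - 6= 45*l^3 + 60*l^2 - 195*l + 90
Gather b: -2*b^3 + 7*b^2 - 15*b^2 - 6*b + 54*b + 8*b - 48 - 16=-2*b^3 - 8*b^2 + 56*b - 64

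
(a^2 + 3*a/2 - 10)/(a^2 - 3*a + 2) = (a^2 + 3*a/2 - 10)/(a^2 - 3*a + 2)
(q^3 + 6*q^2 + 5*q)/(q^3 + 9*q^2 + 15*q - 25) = q*(q + 1)/(q^2 + 4*q - 5)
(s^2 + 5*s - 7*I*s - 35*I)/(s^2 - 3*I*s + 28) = (s + 5)/(s + 4*I)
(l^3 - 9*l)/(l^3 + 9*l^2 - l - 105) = l*(l + 3)/(l^2 + 12*l + 35)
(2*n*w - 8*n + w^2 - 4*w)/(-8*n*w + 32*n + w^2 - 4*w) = (2*n + w)/(-8*n + w)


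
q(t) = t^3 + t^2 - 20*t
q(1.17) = -20.43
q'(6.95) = 138.81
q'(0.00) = -20.00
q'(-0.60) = -20.12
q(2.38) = -28.45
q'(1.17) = -13.55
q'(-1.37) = -17.11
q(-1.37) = 26.71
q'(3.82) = 31.42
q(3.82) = -6.06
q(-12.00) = -1344.00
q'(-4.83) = 40.33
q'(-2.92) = -0.26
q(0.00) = 0.00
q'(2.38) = 1.75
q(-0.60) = 12.14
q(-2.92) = 42.03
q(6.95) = 245.00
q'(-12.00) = 388.00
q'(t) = 3*t^2 + 2*t - 20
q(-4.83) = 7.25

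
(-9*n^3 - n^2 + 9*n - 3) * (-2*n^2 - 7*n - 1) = 18*n^5 + 65*n^4 - 2*n^3 - 56*n^2 + 12*n + 3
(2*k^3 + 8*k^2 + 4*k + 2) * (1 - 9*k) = -18*k^4 - 70*k^3 - 28*k^2 - 14*k + 2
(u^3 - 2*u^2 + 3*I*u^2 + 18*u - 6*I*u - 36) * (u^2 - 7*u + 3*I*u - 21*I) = u^5 - 9*u^4 + 6*I*u^4 + 23*u^3 - 54*I*u^3 - 81*u^2 + 138*I*u^2 + 126*u - 486*I*u + 756*I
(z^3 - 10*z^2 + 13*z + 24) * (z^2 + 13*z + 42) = z^5 + 3*z^4 - 75*z^3 - 227*z^2 + 858*z + 1008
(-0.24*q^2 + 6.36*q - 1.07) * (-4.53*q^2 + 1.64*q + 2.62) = 1.0872*q^4 - 29.2044*q^3 + 14.6487*q^2 + 14.9084*q - 2.8034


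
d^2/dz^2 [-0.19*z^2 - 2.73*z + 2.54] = -0.380000000000000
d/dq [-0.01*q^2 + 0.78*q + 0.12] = 0.78 - 0.02*q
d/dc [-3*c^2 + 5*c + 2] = 5 - 6*c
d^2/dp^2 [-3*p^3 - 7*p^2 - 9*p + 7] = -18*p - 14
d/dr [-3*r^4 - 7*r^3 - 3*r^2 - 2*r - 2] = -12*r^3 - 21*r^2 - 6*r - 2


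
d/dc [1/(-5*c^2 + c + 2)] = (10*c - 1)/(-5*c^2 + c + 2)^2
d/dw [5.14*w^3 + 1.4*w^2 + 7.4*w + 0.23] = 15.42*w^2 + 2.8*w + 7.4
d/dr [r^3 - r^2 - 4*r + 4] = 3*r^2 - 2*r - 4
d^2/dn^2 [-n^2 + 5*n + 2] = -2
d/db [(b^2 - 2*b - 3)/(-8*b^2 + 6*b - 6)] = 5*(-b^2 - 6*b + 3)/(2*(16*b^4 - 24*b^3 + 33*b^2 - 18*b + 9))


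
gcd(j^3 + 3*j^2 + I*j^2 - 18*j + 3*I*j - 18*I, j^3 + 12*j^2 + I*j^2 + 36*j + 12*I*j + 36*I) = j^2 + j*(6 + I) + 6*I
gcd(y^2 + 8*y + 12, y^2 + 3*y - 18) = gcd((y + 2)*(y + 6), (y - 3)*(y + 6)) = y + 6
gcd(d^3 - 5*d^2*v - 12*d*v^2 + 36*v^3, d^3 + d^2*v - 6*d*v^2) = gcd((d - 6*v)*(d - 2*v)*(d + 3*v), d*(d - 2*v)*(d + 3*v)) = -d^2 - d*v + 6*v^2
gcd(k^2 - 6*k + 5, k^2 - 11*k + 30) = k - 5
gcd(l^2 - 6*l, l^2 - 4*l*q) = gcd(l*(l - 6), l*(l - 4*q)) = l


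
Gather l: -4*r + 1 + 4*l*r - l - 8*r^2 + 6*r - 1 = l*(4*r - 1) - 8*r^2 + 2*r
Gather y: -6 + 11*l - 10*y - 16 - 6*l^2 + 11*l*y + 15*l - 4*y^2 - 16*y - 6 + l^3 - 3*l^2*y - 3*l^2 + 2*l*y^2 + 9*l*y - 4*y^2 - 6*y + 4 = l^3 - 9*l^2 + 26*l + y^2*(2*l - 8) + y*(-3*l^2 + 20*l - 32) - 24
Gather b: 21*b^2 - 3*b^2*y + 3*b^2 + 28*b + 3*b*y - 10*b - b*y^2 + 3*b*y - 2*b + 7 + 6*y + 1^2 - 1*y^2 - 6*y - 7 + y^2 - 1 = b^2*(24 - 3*y) + b*(-y^2 + 6*y + 16)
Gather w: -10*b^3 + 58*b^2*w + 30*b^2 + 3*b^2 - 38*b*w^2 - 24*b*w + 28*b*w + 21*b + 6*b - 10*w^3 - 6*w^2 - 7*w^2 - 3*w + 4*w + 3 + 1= -10*b^3 + 33*b^2 + 27*b - 10*w^3 + w^2*(-38*b - 13) + w*(58*b^2 + 4*b + 1) + 4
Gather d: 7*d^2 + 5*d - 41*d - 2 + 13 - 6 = 7*d^2 - 36*d + 5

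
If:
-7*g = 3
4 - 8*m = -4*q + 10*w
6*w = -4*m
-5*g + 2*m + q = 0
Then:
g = -3/7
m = -24/49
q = -57/49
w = 16/49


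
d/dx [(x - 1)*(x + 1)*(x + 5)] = 3*x^2 + 10*x - 1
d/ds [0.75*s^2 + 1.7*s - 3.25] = 1.5*s + 1.7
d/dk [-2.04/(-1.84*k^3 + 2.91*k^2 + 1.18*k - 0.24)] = (-11.2608*k^2 + 11.8728*k + 2.4072)/(1.84*k^3 - 2.91*k^2 - 1.18*k + 0.24)^2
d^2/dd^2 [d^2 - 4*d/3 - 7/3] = 2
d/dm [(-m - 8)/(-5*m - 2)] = -38/(5*m + 2)^2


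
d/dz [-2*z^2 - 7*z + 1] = -4*z - 7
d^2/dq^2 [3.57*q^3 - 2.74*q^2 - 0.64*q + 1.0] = 21.42*q - 5.48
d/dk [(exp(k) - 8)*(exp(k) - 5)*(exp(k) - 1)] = (3*exp(2*k) - 28*exp(k) + 53)*exp(k)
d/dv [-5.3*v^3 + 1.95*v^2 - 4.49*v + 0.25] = -15.9*v^2 + 3.9*v - 4.49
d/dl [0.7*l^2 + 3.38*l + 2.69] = 1.4*l + 3.38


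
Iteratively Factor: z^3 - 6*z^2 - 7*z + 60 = (z - 4)*(z^2 - 2*z - 15) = (z - 5)*(z - 4)*(z + 3)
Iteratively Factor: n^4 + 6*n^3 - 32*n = (n + 4)*(n^3 + 2*n^2 - 8*n) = n*(n + 4)*(n^2 + 2*n - 8) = n*(n + 4)^2*(n - 2)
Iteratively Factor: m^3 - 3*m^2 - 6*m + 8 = (m + 2)*(m^2 - 5*m + 4) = (m - 4)*(m + 2)*(m - 1)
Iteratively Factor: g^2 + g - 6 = (g - 2)*(g + 3)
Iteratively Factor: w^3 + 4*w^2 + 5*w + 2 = (w + 1)*(w^2 + 3*w + 2) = (w + 1)*(w + 2)*(w + 1)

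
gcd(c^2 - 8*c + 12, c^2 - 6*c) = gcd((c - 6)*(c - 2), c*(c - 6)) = c - 6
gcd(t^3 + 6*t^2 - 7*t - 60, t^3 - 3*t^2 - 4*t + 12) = t - 3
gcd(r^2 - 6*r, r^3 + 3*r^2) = r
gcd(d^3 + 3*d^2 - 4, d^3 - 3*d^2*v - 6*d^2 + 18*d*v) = 1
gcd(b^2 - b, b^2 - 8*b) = b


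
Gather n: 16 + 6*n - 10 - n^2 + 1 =-n^2 + 6*n + 7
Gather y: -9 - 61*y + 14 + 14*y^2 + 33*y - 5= 14*y^2 - 28*y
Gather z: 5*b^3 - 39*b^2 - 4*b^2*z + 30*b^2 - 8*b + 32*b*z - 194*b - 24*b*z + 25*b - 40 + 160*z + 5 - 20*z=5*b^3 - 9*b^2 - 177*b + z*(-4*b^2 + 8*b + 140) - 35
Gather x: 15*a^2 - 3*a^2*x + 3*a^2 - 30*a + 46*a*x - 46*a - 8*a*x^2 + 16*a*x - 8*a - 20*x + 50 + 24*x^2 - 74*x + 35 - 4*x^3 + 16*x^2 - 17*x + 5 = 18*a^2 - 84*a - 4*x^3 + x^2*(40 - 8*a) + x*(-3*a^2 + 62*a - 111) + 90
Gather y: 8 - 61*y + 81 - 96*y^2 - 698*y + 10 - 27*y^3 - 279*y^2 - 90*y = -27*y^3 - 375*y^2 - 849*y + 99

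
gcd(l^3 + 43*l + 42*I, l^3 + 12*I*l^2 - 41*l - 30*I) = l^2 + 7*I*l - 6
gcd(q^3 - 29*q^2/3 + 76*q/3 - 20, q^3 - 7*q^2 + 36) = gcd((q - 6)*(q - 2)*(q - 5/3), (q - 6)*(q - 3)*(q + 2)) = q - 6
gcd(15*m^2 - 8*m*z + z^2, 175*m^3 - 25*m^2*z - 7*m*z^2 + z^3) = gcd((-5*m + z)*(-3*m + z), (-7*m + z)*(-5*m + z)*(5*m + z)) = -5*m + z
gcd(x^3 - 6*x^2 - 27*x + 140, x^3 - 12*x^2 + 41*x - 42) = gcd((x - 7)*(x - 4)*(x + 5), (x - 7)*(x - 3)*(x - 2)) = x - 7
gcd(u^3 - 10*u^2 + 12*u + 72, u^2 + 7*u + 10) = u + 2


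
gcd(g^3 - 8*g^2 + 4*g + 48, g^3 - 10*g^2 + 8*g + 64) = g^2 - 2*g - 8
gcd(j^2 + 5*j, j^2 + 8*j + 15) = j + 5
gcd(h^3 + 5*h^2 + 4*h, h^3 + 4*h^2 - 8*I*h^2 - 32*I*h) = h^2 + 4*h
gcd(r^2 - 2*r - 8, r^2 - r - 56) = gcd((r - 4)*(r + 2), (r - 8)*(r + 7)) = 1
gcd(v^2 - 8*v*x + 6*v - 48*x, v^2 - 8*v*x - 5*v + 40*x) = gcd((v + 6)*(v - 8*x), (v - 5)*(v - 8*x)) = -v + 8*x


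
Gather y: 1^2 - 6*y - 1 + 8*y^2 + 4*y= 8*y^2 - 2*y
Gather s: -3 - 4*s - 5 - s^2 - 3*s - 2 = -s^2 - 7*s - 10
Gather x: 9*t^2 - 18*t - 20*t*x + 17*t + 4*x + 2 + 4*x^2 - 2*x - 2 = 9*t^2 - t + 4*x^2 + x*(2 - 20*t)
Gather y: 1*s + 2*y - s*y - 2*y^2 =s - 2*y^2 + y*(2 - s)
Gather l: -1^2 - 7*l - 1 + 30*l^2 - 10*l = 30*l^2 - 17*l - 2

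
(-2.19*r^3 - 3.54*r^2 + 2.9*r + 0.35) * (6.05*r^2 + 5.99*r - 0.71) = -13.2495*r^5 - 34.5351*r^4 - 2.1047*r^3 + 22.0019*r^2 + 0.0375000000000001*r - 0.2485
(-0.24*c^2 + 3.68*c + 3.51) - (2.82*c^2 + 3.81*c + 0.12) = -3.06*c^2 - 0.13*c + 3.39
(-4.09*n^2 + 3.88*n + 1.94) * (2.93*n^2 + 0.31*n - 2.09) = -11.9837*n^4 + 10.1005*n^3 + 15.4351*n^2 - 7.5078*n - 4.0546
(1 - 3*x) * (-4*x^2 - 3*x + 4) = 12*x^3 + 5*x^2 - 15*x + 4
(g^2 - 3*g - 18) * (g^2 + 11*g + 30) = g^4 + 8*g^3 - 21*g^2 - 288*g - 540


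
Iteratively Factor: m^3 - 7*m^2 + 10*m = (m)*(m^2 - 7*m + 10) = m*(m - 5)*(m - 2)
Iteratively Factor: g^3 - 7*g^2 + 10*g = (g - 2)*(g^2 - 5*g) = g*(g - 2)*(g - 5)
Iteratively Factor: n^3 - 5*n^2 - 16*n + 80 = (n - 5)*(n^2 - 16) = (n - 5)*(n - 4)*(n + 4)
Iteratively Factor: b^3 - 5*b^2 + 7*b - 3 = (b - 3)*(b^2 - 2*b + 1) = (b - 3)*(b - 1)*(b - 1)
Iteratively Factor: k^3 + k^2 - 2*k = (k - 1)*(k^2 + 2*k) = k*(k - 1)*(k + 2)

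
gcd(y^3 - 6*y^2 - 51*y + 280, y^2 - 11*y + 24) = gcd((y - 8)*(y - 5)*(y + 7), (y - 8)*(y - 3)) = y - 8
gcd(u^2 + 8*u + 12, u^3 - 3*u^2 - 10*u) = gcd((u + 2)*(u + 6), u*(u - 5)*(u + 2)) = u + 2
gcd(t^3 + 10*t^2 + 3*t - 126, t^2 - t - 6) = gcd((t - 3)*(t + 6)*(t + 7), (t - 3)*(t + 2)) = t - 3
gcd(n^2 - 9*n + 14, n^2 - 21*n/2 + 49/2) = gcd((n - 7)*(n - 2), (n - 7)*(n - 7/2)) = n - 7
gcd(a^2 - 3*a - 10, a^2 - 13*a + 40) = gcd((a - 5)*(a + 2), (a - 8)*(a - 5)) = a - 5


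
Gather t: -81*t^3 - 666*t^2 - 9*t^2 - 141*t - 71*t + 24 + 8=-81*t^3 - 675*t^2 - 212*t + 32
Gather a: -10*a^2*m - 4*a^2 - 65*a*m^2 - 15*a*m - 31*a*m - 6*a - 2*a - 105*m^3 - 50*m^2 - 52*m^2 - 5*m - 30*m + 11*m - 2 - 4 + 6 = a^2*(-10*m - 4) + a*(-65*m^2 - 46*m - 8) - 105*m^3 - 102*m^2 - 24*m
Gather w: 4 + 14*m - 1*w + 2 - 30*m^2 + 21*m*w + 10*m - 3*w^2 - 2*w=-30*m^2 + 24*m - 3*w^2 + w*(21*m - 3) + 6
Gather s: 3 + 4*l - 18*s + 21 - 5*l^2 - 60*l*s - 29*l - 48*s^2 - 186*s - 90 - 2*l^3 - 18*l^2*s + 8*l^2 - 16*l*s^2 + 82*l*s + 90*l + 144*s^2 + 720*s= -2*l^3 + 3*l^2 + 65*l + s^2*(96 - 16*l) + s*(-18*l^2 + 22*l + 516) - 66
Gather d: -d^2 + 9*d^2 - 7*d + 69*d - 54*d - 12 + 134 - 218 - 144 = 8*d^2 + 8*d - 240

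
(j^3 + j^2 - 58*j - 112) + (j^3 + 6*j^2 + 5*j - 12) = 2*j^3 + 7*j^2 - 53*j - 124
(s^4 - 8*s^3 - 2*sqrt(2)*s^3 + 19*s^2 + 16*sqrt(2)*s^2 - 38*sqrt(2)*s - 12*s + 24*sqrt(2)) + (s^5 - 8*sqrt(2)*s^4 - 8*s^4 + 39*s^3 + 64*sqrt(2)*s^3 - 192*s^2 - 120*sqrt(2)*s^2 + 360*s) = s^5 - 8*sqrt(2)*s^4 - 7*s^4 + 31*s^3 + 62*sqrt(2)*s^3 - 173*s^2 - 104*sqrt(2)*s^2 - 38*sqrt(2)*s + 348*s + 24*sqrt(2)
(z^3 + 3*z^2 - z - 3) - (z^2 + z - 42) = z^3 + 2*z^2 - 2*z + 39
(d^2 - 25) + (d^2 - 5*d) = 2*d^2 - 5*d - 25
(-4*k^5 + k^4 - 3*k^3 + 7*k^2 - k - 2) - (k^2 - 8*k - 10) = -4*k^5 + k^4 - 3*k^3 + 6*k^2 + 7*k + 8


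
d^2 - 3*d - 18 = (d - 6)*(d + 3)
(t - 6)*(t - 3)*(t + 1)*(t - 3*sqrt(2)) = t^4 - 8*t^3 - 3*sqrt(2)*t^3 + 9*t^2 + 24*sqrt(2)*t^2 - 27*sqrt(2)*t + 18*t - 54*sqrt(2)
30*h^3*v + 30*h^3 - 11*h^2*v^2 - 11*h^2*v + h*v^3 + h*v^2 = (-6*h + v)*(-5*h + v)*(h*v + h)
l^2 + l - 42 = (l - 6)*(l + 7)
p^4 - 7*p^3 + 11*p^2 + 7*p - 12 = (p - 4)*(p - 3)*(p - 1)*(p + 1)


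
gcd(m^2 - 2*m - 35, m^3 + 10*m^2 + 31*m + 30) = m + 5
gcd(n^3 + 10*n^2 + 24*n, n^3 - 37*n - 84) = n + 4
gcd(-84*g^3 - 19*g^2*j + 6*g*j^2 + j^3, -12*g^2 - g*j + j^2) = 12*g^2 + g*j - j^2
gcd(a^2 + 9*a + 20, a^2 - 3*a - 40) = a + 5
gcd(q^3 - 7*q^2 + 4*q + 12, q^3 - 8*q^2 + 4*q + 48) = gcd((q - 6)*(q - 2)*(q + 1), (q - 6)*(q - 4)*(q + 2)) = q - 6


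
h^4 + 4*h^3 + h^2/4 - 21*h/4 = h*(h - 1)*(h + 3/2)*(h + 7/2)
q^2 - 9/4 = (q - 3/2)*(q + 3/2)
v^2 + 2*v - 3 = (v - 1)*(v + 3)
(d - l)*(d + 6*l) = d^2 + 5*d*l - 6*l^2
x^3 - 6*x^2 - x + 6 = (x - 6)*(x - 1)*(x + 1)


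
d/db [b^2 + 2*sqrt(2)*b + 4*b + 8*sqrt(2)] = 2*b + 2*sqrt(2) + 4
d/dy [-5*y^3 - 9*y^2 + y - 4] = -15*y^2 - 18*y + 1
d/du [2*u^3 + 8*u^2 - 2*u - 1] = 6*u^2 + 16*u - 2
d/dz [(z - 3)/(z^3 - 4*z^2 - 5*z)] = (-z*(-z^2 + 4*z + 5) + (z - 3)*(-3*z^2 + 8*z + 5))/(z^2*(-z^2 + 4*z + 5)^2)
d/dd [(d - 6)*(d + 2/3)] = 2*d - 16/3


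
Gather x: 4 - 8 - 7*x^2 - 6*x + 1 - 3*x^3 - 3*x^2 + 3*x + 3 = -3*x^3 - 10*x^2 - 3*x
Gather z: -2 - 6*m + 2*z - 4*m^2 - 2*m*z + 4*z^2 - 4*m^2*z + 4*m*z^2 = -4*m^2 - 6*m + z^2*(4*m + 4) + z*(-4*m^2 - 2*m + 2) - 2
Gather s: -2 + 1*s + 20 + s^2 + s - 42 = s^2 + 2*s - 24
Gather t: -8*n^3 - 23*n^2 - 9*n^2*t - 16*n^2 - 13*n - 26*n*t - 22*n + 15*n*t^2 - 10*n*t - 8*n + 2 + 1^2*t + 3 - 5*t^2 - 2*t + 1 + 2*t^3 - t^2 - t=-8*n^3 - 39*n^2 - 43*n + 2*t^3 + t^2*(15*n - 6) + t*(-9*n^2 - 36*n - 2) + 6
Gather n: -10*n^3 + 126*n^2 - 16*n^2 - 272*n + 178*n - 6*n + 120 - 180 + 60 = -10*n^3 + 110*n^2 - 100*n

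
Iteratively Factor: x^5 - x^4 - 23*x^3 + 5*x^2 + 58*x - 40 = (x - 1)*(x^4 - 23*x^2 - 18*x + 40) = (x - 1)^2*(x^3 + x^2 - 22*x - 40) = (x - 1)^2*(x + 4)*(x^2 - 3*x - 10) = (x - 1)^2*(x + 2)*(x + 4)*(x - 5)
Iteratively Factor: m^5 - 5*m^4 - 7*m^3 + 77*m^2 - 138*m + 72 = (m - 3)*(m^4 - 2*m^3 - 13*m^2 + 38*m - 24) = (m - 3)*(m + 4)*(m^3 - 6*m^2 + 11*m - 6) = (m - 3)*(m - 2)*(m + 4)*(m^2 - 4*m + 3) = (m - 3)^2*(m - 2)*(m + 4)*(m - 1)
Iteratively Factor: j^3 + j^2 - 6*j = (j - 2)*(j^2 + 3*j) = (j - 2)*(j + 3)*(j)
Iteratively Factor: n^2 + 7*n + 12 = (n + 4)*(n + 3)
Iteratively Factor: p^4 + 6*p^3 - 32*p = (p + 4)*(p^3 + 2*p^2 - 8*p) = p*(p + 4)*(p^2 + 2*p - 8) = p*(p + 4)^2*(p - 2)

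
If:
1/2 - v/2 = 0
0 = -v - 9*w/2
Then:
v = 1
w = -2/9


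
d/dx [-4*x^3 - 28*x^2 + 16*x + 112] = -12*x^2 - 56*x + 16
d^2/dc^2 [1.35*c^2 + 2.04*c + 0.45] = 2.70000000000000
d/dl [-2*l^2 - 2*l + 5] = -4*l - 2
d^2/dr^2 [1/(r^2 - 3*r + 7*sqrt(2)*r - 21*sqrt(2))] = 2*(-r^2 - 7*sqrt(2)*r + 3*r + (2*r - 3 + 7*sqrt(2))^2 + 21*sqrt(2))/(r^2 - 3*r + 7*sqrt(2)*r - 21*sqrt(2))^3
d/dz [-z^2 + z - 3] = 1 - 2*z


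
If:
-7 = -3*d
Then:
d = 7/3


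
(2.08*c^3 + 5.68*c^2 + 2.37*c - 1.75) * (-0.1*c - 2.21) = -0.208*c^4 - 5.1648*c^3 - 12.7898*c^2 - 5.0627*c + 3.8675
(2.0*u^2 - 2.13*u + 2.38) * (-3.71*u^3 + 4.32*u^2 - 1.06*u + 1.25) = -7.42*u^5 + 16.5423*u^4 - 20.1514*u^3 + 15.0394*u^2 - 5.1853*u + 2.975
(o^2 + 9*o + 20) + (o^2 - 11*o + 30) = 2*o^2 - 2*o + 50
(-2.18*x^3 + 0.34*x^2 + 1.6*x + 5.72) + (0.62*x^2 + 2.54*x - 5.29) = -2.18*x^3 + 0.96*x^2 + 4.14*x + 0.43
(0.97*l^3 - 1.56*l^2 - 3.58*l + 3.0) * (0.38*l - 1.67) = 0.3686*l^4 - 2.2127*l^3 + 1.2448*l^2 + 7.1186*l - 5.01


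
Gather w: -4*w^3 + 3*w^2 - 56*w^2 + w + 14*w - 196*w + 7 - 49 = -4*w^3 - 53*w^2 - 181*w - 42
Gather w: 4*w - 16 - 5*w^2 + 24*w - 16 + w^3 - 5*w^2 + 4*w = w^3 - 10*w^2 + 32*w - 32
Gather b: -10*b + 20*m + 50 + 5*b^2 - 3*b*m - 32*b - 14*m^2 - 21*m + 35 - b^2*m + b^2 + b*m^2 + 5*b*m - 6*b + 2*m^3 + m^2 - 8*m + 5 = b^2*(6 - m) + b*(m^2 + 2*m - 48) + 2*m^3 - 13*m^2 - 9*m + 90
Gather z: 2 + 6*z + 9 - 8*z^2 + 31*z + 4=-8*z^2 + 37*z + 15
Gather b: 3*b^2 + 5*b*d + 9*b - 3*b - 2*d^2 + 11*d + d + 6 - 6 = 3*b^2 + b*(5*d + 6) - 2*d^2 + 12*d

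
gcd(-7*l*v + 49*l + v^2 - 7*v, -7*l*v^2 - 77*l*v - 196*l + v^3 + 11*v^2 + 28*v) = -7*l + v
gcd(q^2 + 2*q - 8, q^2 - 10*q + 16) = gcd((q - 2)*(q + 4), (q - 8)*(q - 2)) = q - 2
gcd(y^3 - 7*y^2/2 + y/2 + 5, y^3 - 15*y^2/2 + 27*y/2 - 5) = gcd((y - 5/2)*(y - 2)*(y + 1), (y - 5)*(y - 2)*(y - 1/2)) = y - 2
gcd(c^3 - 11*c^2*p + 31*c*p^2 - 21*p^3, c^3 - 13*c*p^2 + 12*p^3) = c^2 - 4*c*p + 3*p^2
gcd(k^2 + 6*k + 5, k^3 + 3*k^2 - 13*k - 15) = k^2 + 6*k + 5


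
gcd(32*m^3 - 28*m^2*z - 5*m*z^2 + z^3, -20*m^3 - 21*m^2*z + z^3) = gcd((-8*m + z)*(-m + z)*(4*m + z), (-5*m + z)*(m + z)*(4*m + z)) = 4*m + z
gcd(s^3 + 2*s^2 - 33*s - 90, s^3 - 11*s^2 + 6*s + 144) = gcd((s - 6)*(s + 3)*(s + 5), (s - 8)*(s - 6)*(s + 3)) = s^2 - 3*s - 18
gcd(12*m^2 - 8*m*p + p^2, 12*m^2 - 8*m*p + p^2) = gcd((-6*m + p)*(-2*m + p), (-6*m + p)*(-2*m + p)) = 12*m^2 - 8*m*p + p^2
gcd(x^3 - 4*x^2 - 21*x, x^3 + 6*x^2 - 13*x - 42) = 1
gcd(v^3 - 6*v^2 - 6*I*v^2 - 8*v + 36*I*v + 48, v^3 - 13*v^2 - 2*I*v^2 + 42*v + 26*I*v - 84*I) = v^2 + v*(-6 - 2*I) + 12*I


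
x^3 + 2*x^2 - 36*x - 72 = (x - 6)*(x + 2)*(x + 6)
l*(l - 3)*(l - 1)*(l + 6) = l^4 + 2*l^3 - 21*l^2 + 18*l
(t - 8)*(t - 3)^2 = t^3 - 14*t^2 + 57*t - 72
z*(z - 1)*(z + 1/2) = z^3 - z^2/2 - z/2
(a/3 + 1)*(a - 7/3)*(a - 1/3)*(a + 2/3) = a^4/3 + a^3/3 - 7*a^2/3 - 67*a/81 + 14/27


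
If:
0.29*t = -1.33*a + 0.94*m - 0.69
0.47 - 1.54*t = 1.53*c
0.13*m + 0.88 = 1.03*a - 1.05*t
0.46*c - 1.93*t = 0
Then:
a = 1.23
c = 0.25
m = 2.49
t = 0.06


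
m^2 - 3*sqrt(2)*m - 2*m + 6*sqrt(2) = (m - 2)*(m - 3*sqrt(2))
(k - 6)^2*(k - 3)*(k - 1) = k^4 - 16*k^3 + 87*k^2 - 180*k + 108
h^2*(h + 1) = h^3 + h^2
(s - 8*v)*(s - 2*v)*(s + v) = s^3 - 9*s^2*v + 6*s*v^2 + 16*v^3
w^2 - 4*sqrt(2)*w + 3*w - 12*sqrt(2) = (w + 3)*(w - 4*sqrt(2))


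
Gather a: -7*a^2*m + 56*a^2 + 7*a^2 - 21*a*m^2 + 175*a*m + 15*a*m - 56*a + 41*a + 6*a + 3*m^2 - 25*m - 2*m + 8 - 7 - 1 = a^2*(63 - 7*m) + a*(-21*m^2 + 190*m - 9) + 3*m^2 - 27*m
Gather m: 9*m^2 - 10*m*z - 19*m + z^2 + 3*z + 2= 9*m^2 + m*(-10*z - 19) + z^2 + 3*z + 2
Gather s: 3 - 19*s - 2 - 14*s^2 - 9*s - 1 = -14*s^2 - 28*s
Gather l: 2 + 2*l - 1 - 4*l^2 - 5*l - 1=-4*l^2 - 3*l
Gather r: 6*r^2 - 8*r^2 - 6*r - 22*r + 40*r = -2*r^2 + 12*r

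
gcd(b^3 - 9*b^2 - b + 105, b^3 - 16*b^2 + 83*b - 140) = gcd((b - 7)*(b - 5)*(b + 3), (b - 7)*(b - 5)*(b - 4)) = b^2 - 12*b + 35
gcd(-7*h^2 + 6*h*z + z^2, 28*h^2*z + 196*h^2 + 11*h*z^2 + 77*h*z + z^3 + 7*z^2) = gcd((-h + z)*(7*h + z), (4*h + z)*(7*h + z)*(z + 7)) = 7*h + z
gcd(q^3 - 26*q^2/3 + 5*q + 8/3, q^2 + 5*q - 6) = q - 1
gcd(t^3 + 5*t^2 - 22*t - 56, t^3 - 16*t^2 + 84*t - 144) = t - 4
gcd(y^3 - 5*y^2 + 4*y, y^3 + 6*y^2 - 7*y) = y^2 - y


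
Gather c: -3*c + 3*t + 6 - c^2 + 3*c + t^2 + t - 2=-c^2 + t^2 + 4*t + 4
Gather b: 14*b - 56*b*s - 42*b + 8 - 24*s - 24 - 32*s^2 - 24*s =b*(-56*s - 28) - 32*s^2 - 48*s - 16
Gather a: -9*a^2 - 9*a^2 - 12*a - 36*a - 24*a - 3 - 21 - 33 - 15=-18*a^2 - 72*a - 72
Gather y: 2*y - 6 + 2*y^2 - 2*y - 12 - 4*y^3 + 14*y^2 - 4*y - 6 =-4*y^3 + 16*y^2 - 4*y - 24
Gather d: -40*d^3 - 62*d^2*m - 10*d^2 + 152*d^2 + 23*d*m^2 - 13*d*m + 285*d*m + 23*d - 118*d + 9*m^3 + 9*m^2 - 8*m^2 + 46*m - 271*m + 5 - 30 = -40*d^3 + d^2*(142 - 62*m) + d*(23*m^2 + 272*m - 95) + 9*m^3 + m^2 - 225*m - 25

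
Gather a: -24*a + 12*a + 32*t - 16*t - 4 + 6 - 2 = -12*a + 16*t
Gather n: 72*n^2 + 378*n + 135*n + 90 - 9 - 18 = 72*n^2 + 513*n + 63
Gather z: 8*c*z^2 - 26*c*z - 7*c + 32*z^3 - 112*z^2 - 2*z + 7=-7*c + 32*z^3 + z^2*(8*c - 112) + z*(-26*c - 2) + 7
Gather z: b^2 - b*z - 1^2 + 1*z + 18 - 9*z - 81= b^2 + z*(-b - 8) - 64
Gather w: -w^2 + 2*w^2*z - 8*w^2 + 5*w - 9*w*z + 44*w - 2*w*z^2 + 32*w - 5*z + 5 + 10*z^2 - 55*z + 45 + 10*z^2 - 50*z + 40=w^2*(2*z - 9) + w*(-2*z^2 - 9*z + 81) + 20*z^2 - 110*z + 90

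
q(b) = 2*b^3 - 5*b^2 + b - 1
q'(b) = 6*b^2 - 10*b + 1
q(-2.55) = -69.23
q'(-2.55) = 65.52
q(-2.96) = -99.64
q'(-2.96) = 83.17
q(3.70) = 35.56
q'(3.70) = 46.14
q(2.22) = -1.54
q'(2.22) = 8.37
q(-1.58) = -22.95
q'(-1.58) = 31.78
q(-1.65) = -25.25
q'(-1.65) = 33.84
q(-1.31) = -15.39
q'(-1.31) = 24.40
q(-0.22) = -1.48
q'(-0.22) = 3.49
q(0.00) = -1.00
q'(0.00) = 1.00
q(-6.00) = -619.00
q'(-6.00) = 277.00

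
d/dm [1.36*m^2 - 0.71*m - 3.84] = 2.72*m - 0.71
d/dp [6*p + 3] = 6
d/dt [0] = 0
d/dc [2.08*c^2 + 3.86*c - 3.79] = 4.16*c + 3.86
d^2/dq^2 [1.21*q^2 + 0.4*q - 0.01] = 2.42000000000000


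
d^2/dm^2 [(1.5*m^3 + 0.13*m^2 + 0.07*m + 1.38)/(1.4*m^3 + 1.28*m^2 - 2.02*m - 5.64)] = (-7.105427357601e-15*m^7 - 4.86639999999997*m^6 + 26.2752*m^5 + 177.54408*m^4 + 89.1344319999999*m^3 + 104.948928*m^2 + 333.288576*m + 37.8624)/(2.744*m^9 + 7.5264*m^8 - 4.99632*m^7 - 52.785088*m^6 - 53.432304*m^5 + 83.646528*m^4 + 212.854616*m^3 + 53.108496*m^2 - 192.766176*m - 179.406144)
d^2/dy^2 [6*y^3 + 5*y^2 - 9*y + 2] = 36*y + 10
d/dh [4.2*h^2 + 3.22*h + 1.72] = 8.4*h + 3.22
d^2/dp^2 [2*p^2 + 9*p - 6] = 4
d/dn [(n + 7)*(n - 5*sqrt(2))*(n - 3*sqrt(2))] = 3*n^2 - 16*sqrt(2)*n + 14*n - 56*sqrt(2) + 30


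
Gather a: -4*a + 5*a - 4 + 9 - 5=a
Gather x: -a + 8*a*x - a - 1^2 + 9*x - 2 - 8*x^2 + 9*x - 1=-2*a - 8*x^2 + x*(8*a + 18) - 4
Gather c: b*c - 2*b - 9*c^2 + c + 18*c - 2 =-2*b - 9*c^2 + c*(b + 19) - 2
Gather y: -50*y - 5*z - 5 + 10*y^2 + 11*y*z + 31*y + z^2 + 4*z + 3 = 10*y^2 + y*(11*z - 19) + z^2 - z - 2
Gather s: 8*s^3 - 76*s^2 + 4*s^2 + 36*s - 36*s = 8*s^3 - 72*s^2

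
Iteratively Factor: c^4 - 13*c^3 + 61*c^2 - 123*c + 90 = (c - 5)*(c^3 - 8*c^2 + 21*c - 18) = (c - 5)*(c - 3)*(c^2 - 5*c + 6) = (c - 5)*(c - 3)*(c - 2)*(c - 3)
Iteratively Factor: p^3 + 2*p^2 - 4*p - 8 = (p + 2)*(p^2 - 4) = (p + 2)^2*(p - 2)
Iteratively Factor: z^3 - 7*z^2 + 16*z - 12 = (z - 2)*(z^2 - 5*z + 6) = (z - 3)*(z - 2)*(z - 2)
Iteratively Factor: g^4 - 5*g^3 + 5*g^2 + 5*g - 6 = (g - 1)*(g^3 - 4*g^2 + g + 6) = (g - 2)*(g - 1)*(g^2 - 2*g - 3) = (g - 2)*(g - 1)*(g + 1)*(g - 3)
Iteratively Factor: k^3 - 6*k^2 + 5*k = (k - 5)*(k^2 - k) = (k - 5)*(k - 1)*(k)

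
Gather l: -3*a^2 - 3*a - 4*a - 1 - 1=-3*a^2 - 7*a - 2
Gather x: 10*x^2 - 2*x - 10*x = 10*x^2 - 12*x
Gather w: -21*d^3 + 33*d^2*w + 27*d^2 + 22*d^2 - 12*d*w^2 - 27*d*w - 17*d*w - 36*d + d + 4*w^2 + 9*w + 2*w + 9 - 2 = -21*d^3 + 49*d^2 - 35*d + w^2*(4 - 12*d) + w*(33*d^2 - 44*d + 11) + 7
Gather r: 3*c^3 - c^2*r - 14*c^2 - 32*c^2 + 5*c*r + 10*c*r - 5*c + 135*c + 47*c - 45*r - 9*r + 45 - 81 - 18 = 3*c^3 - 46*c^2 + 177*c + r*(-c^2 + 15*c - 54) - 54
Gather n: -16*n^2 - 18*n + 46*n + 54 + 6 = -16*n^2 + 28*n + 60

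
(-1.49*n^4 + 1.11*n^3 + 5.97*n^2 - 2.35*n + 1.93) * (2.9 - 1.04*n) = 1.5496*n^5 - 5.4754*n^4 - 2.9898*n^3 + 19.757*n^2 - 8.8222*n + 5.597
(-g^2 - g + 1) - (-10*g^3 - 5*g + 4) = 10*g^3 - g^2 + 4*g - 3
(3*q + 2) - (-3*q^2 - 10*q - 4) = 3*q^2 + 13*q + 6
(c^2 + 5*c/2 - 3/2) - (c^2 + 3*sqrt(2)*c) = -3*sqrt(2)*c + 5*c/2 - 3/2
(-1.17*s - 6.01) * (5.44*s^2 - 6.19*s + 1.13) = -6.3648*s^3 - 25.4521*s^2 + 35.8798*s - 6.7913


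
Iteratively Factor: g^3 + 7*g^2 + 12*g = (g + 3)*(g^2 + 4*g) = g*(g + 3)*(g + 4)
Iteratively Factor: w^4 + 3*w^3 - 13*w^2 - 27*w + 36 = (w - 3)*(w^3 + 6*w^2 + 5*w - 12) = (w - 3)*(w + 4)*(w^2 + 2*w - 3) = (w - 3)*(w + 3)*(w + 4)*(w - 1)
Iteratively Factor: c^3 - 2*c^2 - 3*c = (c - 3)*(c^2 + c) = c*(c - 3)*(c + 1)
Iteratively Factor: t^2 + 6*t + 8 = (t + 2)*(t + 4)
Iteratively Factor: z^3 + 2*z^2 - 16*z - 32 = (z + 4)*(z^2 - 2*z - 8) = (z + 2)*(z + 4)*(z - 4)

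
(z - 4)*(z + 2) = z^2 - 2*z - 8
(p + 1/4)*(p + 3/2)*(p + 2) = p^3 + 15*p^2/4 + 31*p/8 + 3/4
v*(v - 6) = v^2 - 6*v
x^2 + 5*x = x*(x + 5)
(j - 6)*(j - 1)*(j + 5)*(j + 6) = j^4 + 4*j^3 - 41*j^2 - 144*j + 180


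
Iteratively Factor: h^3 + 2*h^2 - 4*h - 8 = (h + 2)*(h^2 - 4) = (h + 2)^2*(h - 2)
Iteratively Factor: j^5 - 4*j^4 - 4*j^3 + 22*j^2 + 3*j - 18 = (j - 3)*(j^4 - j^3 - 7*j^2 + j + 6) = (j - 3)*(j + 1)*(j^3 - 2*j^2 - 5*j + 6) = (j - 3)^2*(j + 1)*(j^2 + j - 2) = (j - 3)^2*(j - 1)*(j + 1)*(j + 2)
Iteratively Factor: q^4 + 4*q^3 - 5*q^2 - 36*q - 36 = (q + 2)*(q^3 + 2*q^2 - 9*q - 18) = (q - 3)*(q + 2)*(q^2 + 5*q + 6) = (q - 3)*(q + 2)*(q + 3)*(q + 2)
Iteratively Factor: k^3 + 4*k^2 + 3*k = (k + 1)*(k^2 + 3*k) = (k + 1)*(k + 3)*(k)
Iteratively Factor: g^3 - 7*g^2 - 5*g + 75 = (g - 5)*(g^2 - 2*g - 15) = (g - 5)*(g + 3)*(g - 5)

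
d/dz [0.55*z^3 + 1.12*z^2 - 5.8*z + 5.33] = 1.65*z^2 + 2.24*z - 5.8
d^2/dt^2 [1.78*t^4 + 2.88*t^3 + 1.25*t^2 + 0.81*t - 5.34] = 21.36*t^2 + 17.28*t + 2.5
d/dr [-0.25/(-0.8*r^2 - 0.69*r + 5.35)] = (-0.4*r - 0.1725)/(0.8*r^2 + 0.69*r - 5.35)^2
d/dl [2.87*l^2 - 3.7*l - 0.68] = 5.74*l - 3.7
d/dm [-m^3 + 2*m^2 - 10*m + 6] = -3*m^2 + 4*m - 10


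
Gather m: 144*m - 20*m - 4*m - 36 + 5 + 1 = 120*m - 30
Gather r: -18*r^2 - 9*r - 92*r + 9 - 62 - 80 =-18*r^2 - 101*r - 133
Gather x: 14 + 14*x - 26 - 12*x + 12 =2*x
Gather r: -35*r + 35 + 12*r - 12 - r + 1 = 24 - 24*r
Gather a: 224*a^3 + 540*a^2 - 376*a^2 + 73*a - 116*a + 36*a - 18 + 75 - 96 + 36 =224*a^3 + 164*a^2 - 7*a - 3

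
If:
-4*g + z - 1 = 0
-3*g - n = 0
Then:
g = z/4 - 1/4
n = 3/4 - 3*z/4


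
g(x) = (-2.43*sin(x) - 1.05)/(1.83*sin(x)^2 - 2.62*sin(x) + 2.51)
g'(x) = (-3.66*sin(x)*cos(x) + 2.62*cos(x))*(-2.43*sin(x) - 1.05)/(1.83*sin(x)^2 - 2.62*sin(x) + 2.51)^2 - 2.43*cos(x)/(1.83*sin(x)^2 - 2.62*sin(x) + 2.51) = (4.4469*sin(x)^2 + 3.843*sin(x) - 8.8503)*cos(x)/(3.3489*sin(x)^4 - 9.5892*sin(x)^3 + 16.051*sin(x)^2 - 13.1524*sin(x) + 6.3001)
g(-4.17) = -1.95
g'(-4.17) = 0.46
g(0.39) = -1.11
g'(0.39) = -1.97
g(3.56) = -0.02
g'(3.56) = 0.59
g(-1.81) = 0.19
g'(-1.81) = 0.04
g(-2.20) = 0.16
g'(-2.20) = 0.16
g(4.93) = 0.19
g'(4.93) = -0.04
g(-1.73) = 0.20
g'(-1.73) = 0.03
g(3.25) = -0.28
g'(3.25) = 1.16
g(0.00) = -0.42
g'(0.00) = -1.40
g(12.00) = 0.06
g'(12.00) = -0.41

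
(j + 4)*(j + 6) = j^2 + 10*j + 24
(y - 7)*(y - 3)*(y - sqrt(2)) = y^3 - 10*y^2 - sqrt(2)*y^2 + 10*sqrt(2)*y + 21*y - 21*sqrt(2)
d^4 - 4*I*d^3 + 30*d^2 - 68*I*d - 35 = (d - 7*I)*(d - I)^2*(d + 5*I)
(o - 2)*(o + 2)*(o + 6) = o^3 + 6*o^2 - 4*o - 24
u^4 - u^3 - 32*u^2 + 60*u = u*(u - 5)*(u - 2)*(u + 6)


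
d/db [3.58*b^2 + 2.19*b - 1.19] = 7.16*b + 2.19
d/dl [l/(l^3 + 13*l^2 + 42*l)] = -(2*l + 13)/(l^2 + 13*l + 42)^2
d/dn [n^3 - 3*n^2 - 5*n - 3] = 3*n^2 - 6*n - 5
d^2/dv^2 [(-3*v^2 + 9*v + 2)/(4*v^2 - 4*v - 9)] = 2*(96*v^3 - 228*v^2 + 876*v - 463)/(64*v^6 - 192*v^5 - 240*v^4 + 800*v^3 + 540*v^2 - 972*v - 729)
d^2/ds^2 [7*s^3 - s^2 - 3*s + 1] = 42*s - 2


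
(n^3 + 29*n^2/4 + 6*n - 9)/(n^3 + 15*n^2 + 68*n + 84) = (n - 3/4)/(n + 7)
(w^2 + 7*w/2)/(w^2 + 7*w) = (w + 7/2)/(w + 7)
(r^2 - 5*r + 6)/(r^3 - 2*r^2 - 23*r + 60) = (r - 2)/(r^2 + r - 20)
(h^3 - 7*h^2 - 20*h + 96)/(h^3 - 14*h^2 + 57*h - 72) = (h + 4)/(h - 3)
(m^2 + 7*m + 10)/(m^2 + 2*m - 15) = (m + 2)/(m - 3)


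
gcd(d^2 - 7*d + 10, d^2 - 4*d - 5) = d - 5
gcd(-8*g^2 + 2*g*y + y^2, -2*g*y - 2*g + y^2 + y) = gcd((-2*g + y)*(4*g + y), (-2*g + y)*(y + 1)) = -2*g + y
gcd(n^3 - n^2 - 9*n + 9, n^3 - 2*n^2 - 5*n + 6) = n^2 - 4*n + 3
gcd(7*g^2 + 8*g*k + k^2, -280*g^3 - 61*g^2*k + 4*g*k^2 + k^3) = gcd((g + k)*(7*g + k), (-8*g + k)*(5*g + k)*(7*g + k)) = 7*g + k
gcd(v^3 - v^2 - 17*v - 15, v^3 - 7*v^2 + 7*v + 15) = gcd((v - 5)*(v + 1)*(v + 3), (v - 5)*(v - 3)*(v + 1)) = v^2 - 4*v - 5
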